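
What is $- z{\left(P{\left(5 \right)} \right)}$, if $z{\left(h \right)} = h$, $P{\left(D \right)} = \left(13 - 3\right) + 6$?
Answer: $-16$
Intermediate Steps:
$P{\left(D \right)} = 16$ ($P{\left(D \right)} = 10 + 6 = 16$)
$- z{\left(P{\left(5 \right)} \right)} = \left(-1\right) 16 = -16$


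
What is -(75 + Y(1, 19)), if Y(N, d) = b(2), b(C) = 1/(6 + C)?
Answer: -601/8 ≈ -75.125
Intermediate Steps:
Y(N, d) = 1/8 (Y(N, d) = 1/(6 + 2) = 1/8)
-(75 + Y(1, 19)) = -(75 + 1/8) = -1*601/8 = -601/8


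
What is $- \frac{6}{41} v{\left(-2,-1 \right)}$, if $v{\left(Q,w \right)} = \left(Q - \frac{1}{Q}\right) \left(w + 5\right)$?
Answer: $\frac{36}{41} \approx 0.87805$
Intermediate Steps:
$v{\left(Q,w \right)} = \left(5 + w\right) \left(Q - \frac{1}{Q}\right)$ ($v{\left(Q,w \right)} = \left(Q - \frac{1}{Q}\right) \left(5 + w\right) = \left(5 + w\right) \left(Q - \frac{1}{Q}\right)$)
$- \frac{6}{41} v{\left(-2,-1 \right)} = - \frac{6}{41} \frac{-5 - -1 + \left(-2\right)^{2} \left(5 - 1\right)}{-2} = \left(-6\right) \frac{1}{41} \left(- \frac{-5 + 1 + 4 \cdot 4}{2}\right) = - \frac{6 \left(- \frac{-5 + 1 + 16}{2}\right)}{41} = - \frac{6 \left(\left(- \frac{1}{2}\right) 12\right)}{41} = \left(- \frac{6}{41}\right) \left(-6\right) = \frac{36}{41}$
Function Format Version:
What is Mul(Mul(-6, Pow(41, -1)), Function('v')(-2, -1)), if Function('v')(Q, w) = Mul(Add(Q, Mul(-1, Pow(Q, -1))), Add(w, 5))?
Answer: Rational(36, 41) ≈ 0.87805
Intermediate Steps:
Function('v')(Q, w) = Mul(Add(5, w), Add(Q, Mul(-1, Pow(Q, -1)))) (Function('v')(Q, w) = Mul(Add(Q, Mul(-1, Pow(Q, -1))), Add(5, w)) = Mul(Add(5, w), Add(Q, Mul(-1, Pow(Q, -1)))))
Mul(Mul(-6, Pow(41, -1)), Function('v')(-2, -1)) = Mul(Mul(-6, Pow(41, -1)), Mul(Pow(-2, -1), Add(-5, Mul(-1, -1), Mul(Pow(-2, 2), Add(5, -1))))) = Mul(Mul(-6, Rational(1, 41)), Mul(Rational(-1, 2), Add(-5, 1, Mul(4, 4)))) = Mul(Rational(-6, 41), Mul(Rational(-1, 2), Add(-5, 1, 16))) = Mul(Rational(-6, 41), Mul(Rational(-1, 2), 12)) = Mul(Rational(-6, 41), -6) = Rational(36, 41)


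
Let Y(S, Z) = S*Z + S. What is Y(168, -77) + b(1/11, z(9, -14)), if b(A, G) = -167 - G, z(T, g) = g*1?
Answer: -12921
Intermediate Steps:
Y(S, Z) = S + S*Z
z(T, g) = g
Y(168, -77) + b(1/11, z(9, -14)) = 168*(1 - 77) + (-167 - 1*(-14)) = 168*(-76) + (-167 + 14) = -12768 - 153 = -12921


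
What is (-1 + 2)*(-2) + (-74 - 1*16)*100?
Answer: -9002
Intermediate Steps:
(-1 + 2)*(-2) + (-74 - 1*16)*100 = 1*(-2) + (-74 - 16)*100 = -2 - 90*100 = -2 - 9000 = -9002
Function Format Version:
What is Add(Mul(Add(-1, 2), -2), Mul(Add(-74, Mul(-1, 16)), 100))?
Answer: -9002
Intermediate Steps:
Add(Mul(Add(-1, 2), -2), Mul(Add(-74, Mul(-1, 16)), 100)) = Add(Mul(1, -2), Mul(Add(-74, -16), 100)) = Add(-2, Mul(-90, 100)) = Add(-2, -9000) = -9002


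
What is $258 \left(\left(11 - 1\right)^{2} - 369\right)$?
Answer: $-69402$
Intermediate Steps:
$258 \left(\left(11 - 1\right)^{2} - 369\right) = 258 \left(10^{2} - 369\right) = 258 \left(100 - 369\right) = 258 \left(-269\right) = -69402$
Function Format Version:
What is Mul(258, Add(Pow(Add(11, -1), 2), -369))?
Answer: -69402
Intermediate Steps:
Mul(258, Add(Pow(Add(11, -1), 2), -369)) = Mul(258, Add(Pow(10, 2), -369)) = Mul(258, Add(100, -369)) = Mul(258, -269) = -69402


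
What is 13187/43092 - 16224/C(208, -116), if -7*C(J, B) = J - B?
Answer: 15117731/43092 ≈ 350.82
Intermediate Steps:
C(J, B) = -J/7 + B/7 (C(J, B) = -(J - B)/7 = -J/7 + B/7)
13187/43092 - 16224/C(208, -116) = 13187/43092 - 16224/(-1/7*208 + (1/7)*(-116)) = 13187*(1/43092) - 16224/(-208/7 - 116/7) = 13187/43092 - 16224/(-324/7) = 13187/43092 - 16224*(-7/324) = 13187/43092 + 9464/27 = 15117731/43092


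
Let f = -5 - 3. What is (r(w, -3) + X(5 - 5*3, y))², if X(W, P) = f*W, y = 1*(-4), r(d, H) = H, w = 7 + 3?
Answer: 5929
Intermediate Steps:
w = 10
f = -8
y = -4
X(W, P) = -8*W
(r(w, -3) + X(5 - 5*3, y))² = (-3 - 8*(5 - 5*3))² = (-3 - 8*(5 - 15))² = (-3 - 8*(-10))² = (-3 + 80)² = 77² = 5929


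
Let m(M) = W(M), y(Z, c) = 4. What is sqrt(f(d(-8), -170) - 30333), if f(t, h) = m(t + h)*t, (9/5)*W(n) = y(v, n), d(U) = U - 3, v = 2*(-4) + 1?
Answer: I*sqrt(273217)/3 ≈ 174.23*I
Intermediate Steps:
v = -7 (v = -8 + 1 = -7)
d(U) = -3 + U
W(n) = 20/9 (W(n) = (5/9)*4 = 20/9)
m(M) = 20/9
f(t, h) = 20*t/9
sqrt(f(d(-8), -170) - 30333) = sqrt(20*(-3 - 8)/9 - 30333) = sqrt((20/9)*(-11) - 30333) = sqrt(-220/9 - 30333) = sqrt(-273217/9) = I*sqrt(273217)/3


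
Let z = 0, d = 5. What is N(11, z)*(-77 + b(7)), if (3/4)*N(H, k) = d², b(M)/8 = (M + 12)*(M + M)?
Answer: 205100/3 ≈ 68367.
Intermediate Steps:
b(M) = 16*M*(12 + M) (b(M) = 8*((M + 12)*(M + M)) = 8*((12 + M)*(2*M)) = 8*(2*M*(12 + M)) = 16*M*(12 + M))
N(H, k) = 100/3 (N(H, k) = (4/3)*5² = (4/3)*25 = 100/3)
N(11, z)*(-77 + b(7)) = 100*(-77 + 16*7*(12 + 7))/3 = 100*(-77 + 16*7*19)/3 = 100*(-77 + 2128)/3 = (100/3)*2051 = 205100/3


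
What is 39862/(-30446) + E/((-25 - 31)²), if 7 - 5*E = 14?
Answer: -44660663/34099520 ≈ -1.3097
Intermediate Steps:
E = -7/5 (E = 7/5 - ⅕*14 = 7/5 - 14/5 = -7/5 ≈ -1.4000)
39862/(-30446) + E/((-25 - 31)²) = 39862/(-30446) - 7/(5*(-25 - 31)²) = 39862*(-1/30446) - 7/(5*((-56)²)) = -19931/15223 - 7/5/3136 = -19931/15223 - 7/5*1/3136 = -19931/15223 - 1/2240 = -44660663/34099520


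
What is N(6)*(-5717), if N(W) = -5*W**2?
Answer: 1029060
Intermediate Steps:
N(6)*(-5717) = -5*6**2*(-5717) = -5*36*(-5717) = -180*(-5717) = 1029060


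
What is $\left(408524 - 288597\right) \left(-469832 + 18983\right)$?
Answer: $-54068968023$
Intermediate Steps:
$\left(408524 - 288597\right) \left(-469832 + 18983\right) = 119927 \left(-450849\right) = -54068968023$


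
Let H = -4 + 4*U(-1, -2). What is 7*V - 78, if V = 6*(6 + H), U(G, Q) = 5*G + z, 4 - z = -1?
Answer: 6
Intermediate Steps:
z = 5 (z = 4 - 1*(-1) = 4 + 1 = 5)
U(G, Q) = 5 + 5*G (U(G, Q) = 5*G + 5 = 5 + 5*G)
H = -4 (H = -4 + 4*(5 + 5*(-1)) = -4 + 4*(5 - 5) = -4 + 4*0 = -4 + 0 = -4)
V = 12 (V = 6*(6 - 4) = 6*2 = 12)
7*V - 78 = 7*12 - 78 = 84 - 78 = 6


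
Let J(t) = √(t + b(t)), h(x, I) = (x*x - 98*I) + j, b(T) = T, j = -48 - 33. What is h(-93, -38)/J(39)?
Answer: 6146*√78/39 ≈ 1391.8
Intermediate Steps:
j = -81
h(x, I) = -81 + x² - 98*I (h(x, I) = (x*x - 98*I) - 81 = (x² - 98*I) - 81 = -81 + x² - 98*I)
J(t) = √2*√t (J(t) = √(t + t) = √(2*t) = √2*√t)
h(-93, -38)/J(39) = (-81 + (-93)² - 98*(-38))/((√2*√39)) = (-81 + 8649 + 3724)/(√78) = 12292*(√78/78) = 6146*√78/39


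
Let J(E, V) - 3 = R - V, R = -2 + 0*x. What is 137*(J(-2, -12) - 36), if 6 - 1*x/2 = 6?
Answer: -3151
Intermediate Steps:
x = 0 (x = 12 - 2*6 = 12 - 12 = 0)
R = -2 (R = -2 + 0*0 = -2 + 0 = -2)
J(E, V) = 1 - V (J(E, V) = 3 + (-2 - V) = 1 - V)
137*(J(-2, -12) - 36) = 137*((1 - 1*(-12)) - 36) = 137*((1 + 12) - 36) = 137*(13 - 36) = 137*(-23) = -3151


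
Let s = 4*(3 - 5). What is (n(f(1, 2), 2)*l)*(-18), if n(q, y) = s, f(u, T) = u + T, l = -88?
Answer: -12672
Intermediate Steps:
f(u, T) = T + u
s = -8 (s = 4*(-2) = -8)
n(q, y) = -8
(n(f(1, 2), 2)*l)*(-18) = -8*(-88)*(-18) = 704*(-18) = -12672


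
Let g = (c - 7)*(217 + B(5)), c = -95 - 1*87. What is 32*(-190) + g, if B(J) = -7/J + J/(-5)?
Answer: -233197/5 ≈ -46639.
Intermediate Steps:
B(J) = -7/J - J/5 (B(J) = -7/J + J*(-⅕) = -7/J - J/5)
c = -182 (c = -95 - 87 = -182)
g = -202797/5 (g = (-182 - 7)*(217 + (-7/5 - ⅕*5)) = -189*(217 + (-7*⅕ - 1)) = -189*(217 + (-7/5 - 1)) = -189*(217 - 12/5) = -189*1073/5 = -202797/5 ≈ -40559.)
32*(-190) + g = 32*(-190) - 202797/5 = -6080 - 202797/5 = -233197/5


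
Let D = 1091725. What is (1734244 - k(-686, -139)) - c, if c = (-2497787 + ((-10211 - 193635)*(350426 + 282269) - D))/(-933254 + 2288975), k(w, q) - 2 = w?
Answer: 2481054257570/1355721 ≈ 1.8301e+6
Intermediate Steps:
k(w, q) = 2 + w
c = -128975934482/1355721 (c = (-2497787 + ((-10211 - 193635)*(350426 + 282269) - 1*1091725))/(-933254 + 2288975) = (-2497787 + (-203846*632695 - 1091725))/1355721 = (-2497787 + (-128972344970 - 1091725))*(1/1355721) = (-2497787 - 128973436695)*(1/1355721) = -128975934482*1/1355721 = -128975934482/1355721 ≈ -95135.)
(1734244 - k(-686, -139)) - c = (1734244 - (2 - 686)) - 1*(-128975934482/1355721) = (1734244 - 1*(-684)) + 128975934482/1355721 = (1734244 + 684) + 128975934482/1355721 = 1734928 + 128975934482/1355721 = 2481054257570/1355721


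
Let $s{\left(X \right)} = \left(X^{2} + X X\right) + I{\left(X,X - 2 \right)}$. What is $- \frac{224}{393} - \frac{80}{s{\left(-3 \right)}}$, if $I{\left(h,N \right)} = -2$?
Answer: $- \frac{2189}{393} \approx -5.57$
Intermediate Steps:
$s{\left(X \right)} = -2 + 2 X^{2}$ ($s{\left(X \right)} = \left(X^{2} + X X\right) - 2 = \left(X^{2} + X^{2}\right) - 2 = 2 X^{2} - 2 = -2 + 2 X^{2}$)
$- \frac{224}{393} - \frac{80}{s{\left(-3 \right)}} = - \frac{224}{393} - \frac{80}{-2 + 2 \left(-3\right)^{2}} = \left(-224\right) \frac{1}{393} - \frac{80}{-2 + 2 \cdot 9} = - \frac{224}{393} - \frac{80}{-2 + 18} = - \frac{224}{393} - \frac{80}{16} = - \frac{224}{393} - 5 = - \frac{2189}{393}$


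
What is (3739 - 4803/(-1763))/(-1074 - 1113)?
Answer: -6596660/3855681 ≈ -1.7109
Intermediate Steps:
(3739 - 4803/(-1763))/(-1074 - 1113) = (3739 - 4803*(-1/1763))/(-2187) = (3739 + 4803/1763)*(-1/2187) = (6596660/1763)*(-1/2187) = -6596660/3855681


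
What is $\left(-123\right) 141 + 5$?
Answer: $-17338$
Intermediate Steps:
$\left(-123\right) 141 + 5 = -17343 + 5 = -17338$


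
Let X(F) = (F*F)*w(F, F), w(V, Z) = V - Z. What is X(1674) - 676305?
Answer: -676305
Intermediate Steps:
X(F) = 0 (X(F) = (F*F)*(F - F) = F²*0 = 0)
X(1674) - 676305 = 0 - 676305 = -676305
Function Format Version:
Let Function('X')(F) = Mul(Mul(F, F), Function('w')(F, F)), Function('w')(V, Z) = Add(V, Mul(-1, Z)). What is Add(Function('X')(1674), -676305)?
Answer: -676305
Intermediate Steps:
Function('X')(F) = 0 (Function('X')(F) = Mul(Mul(F, F), Add(F, Mul(-1, F))) = Mul(Pow(F, 2), 0) = 0)
Add(Function('X')(1674), -676305) = Add(0, -676305) = -676305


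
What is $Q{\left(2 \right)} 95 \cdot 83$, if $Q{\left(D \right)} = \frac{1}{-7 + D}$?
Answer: $-1577$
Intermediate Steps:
$Q{\left(2 \right)} 95 \cdot 83 = \frac{1}{-7 + 2} \cdot 95 \cdot 83 = \frac{1}{-5} \cdot 95 \cdot 83 = \left(- \frac{1}{5}\right) 95 \cdot 83 = \left(-19\right) 83 = -1577$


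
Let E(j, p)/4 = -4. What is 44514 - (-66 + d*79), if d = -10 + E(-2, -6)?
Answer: 46634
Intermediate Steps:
E(j, p) = -16 (E(j, p) = 4*(-4) = -16)
d = -26 (d = -10 - 16 = -26)
44514 - (-66 + d*79) = 44514 - (-66 - 26*79) = 44514 - (-66 - 2054) = 44514 - 1*(-2120) = 44514 + 2120 = 46634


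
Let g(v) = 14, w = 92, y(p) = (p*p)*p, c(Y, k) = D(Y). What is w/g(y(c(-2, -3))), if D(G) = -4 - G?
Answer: 46/7 ≈ 6.5714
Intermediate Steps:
c(Y, k) = -4 - Y
y(p) = p**3 (y(p) = p**2*p = p**3)
w/g(y(c(-2, -3))) = 92/14 = 92*(1/14) = 46/7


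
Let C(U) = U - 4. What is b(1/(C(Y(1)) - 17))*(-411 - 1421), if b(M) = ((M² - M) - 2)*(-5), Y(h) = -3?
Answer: -1290415/72 ≈ -17922.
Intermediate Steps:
C(U) = -4 + U
b(M) = 10 - 5*M² + 5*M (b(M) = (-2 + M² - M)*(-5) = 10 - 5*M² + 5*M)
b(1/(C(Y(1)) - 17))*(-411 - 1421) = (10 - 5/((-4 - 3) - 17)² + 5/((-4 - 3) - 17))*(-411 - 1421) = (10 - 5/(-7 - 17)² + 5/(-7 - 17))*(-1832) = (10 - 5*(1/(-24))² + 5/(-24))*(-1832) = (10 - 5*(-1/24)² + 5*(-1/24))*(-1832) = (10 - 5*1/576 - 5/24)*(-1832) = (10 - 5/576 - 5/24)*(-1832) = (5635/576)*(-1832) = -1290415/72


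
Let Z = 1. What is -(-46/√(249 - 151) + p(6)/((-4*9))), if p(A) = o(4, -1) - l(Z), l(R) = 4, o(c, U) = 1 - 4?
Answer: -7/36 + 23*√2/7 ≈ 4.4523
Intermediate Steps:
o(c, U) = -3
p(A) = -7 (p(A) = -3 - 1*4 = -3 - 4 = -7)
-(-46/√(249 - 151) + p(6)/((-4*9))) = -(-46/√(249 - 151) - 7/((-4*9))) = -(-46*√2/14 - 7/(-36)) = -(-46*√2/14 - 7*(-1/36)) = -(-23*√2/7 + 7/36) = -(7/36 - 23*√2/7) = -7/36 + 23*√2/7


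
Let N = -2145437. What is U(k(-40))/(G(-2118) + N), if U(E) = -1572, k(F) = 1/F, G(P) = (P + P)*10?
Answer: 1572/2187797 ≈ 0.00071853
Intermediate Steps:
G(P) = 20*P (G(P) = (2*P)*10 = 20*P)
U(k(-40))/(G(-2118) + N) = -1572/(20*(-2118) - 2145437) = -1572/(-42360 - 2145437) = -1572/(-2187797) = -1572*(-1/2187797) = 1572/2187797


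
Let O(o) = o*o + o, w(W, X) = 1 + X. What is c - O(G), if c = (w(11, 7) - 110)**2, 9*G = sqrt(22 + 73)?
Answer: 842629/81 - sqrt(95)/9 ≈ 10402.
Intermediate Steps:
G = sqrt(95)/9 (G = sqrt(22 + 73)/9 = sqrt(95)/9 ≈ 1.0830)
O(o) = o + o**2 (O(o) = o**2 + o = o + o**2)
c = 10404 (c = ((1 + 7) - 110)**2 = (8 - 110)**2 = (-102)**2 = 10404)
c - O(G) = 10404 - sqrt(95)/9*(1 + sqrt(95)/9) = 10404 - sqrt(95)*(1 + sqrt(95)/9)/9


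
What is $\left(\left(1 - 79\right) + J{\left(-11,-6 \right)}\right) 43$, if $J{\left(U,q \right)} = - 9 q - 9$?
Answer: $-1419$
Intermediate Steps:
$J{\left(U,q \right)} = -9 - 9 q$
$\left(\left(1 - 79\right) + J{\left(-11,-6 \right)}\right) 43 = \left(\left(1 - 79\right) - -45\right) 43 = \left(-78 + \left(-9 + 54\right)\right) 43 = \left(-78 + 45\right) 43 = \left(-33\right) 43 = -1419$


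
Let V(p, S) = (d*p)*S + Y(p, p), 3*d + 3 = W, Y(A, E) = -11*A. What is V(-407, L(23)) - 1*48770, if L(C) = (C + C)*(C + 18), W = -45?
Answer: 12237339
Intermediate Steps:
d = -16 (d = -1 + (1/3)*(-45) = -1 - 15 = -16)
L(C) = 2*C*(18 + C) (L(C) = (2*C)*(18 + C) = 2*C*(18 + C))
V(p, S) = -11*p - 16*S*p (V(p, S) = (-16*p)*S - 11*p = -16*S*p - 11*p = -11*p - 16*S*p)
V(-407, L(23)) - 1*48770 = -407*(-11 - 32*23*(18 + 23)) - 1*48770 = -407*(-11 - 32*23*41) - 48770 = -407*(-11 - 16*1886) - 48770 = -407*(-11 - 30176) - 48770 = -407*(-30187) - 48770 = 12286109 - 48770 = 12237339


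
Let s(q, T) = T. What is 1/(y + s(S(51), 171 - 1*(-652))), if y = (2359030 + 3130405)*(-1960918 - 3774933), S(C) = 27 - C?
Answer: -1/31486581233362 ≈ -3.1760e-14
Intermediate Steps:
y = -31486581234185 (y = 5489435*(-5735851) = -31486581234185)
1/(y + s(S(51), 171 - 1*(-652))) = 1/(-31486581234185 + (171 - 1*(-652))) = 1/(-31486581234185 + (171 + 652)) = 1/(-31486581234185 + 823) = 1/(-31486581233362) = -1/31486581233362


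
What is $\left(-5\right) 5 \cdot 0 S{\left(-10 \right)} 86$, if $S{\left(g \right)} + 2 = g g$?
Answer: $0$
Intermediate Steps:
$S{\left(g \right)} = -2 + g^{2}$ ($S{\left(g \right)} = -2 + g g = -2 + g^{2}$)
$\left(-5\right) 5 \cdot 0 S{\left(-10 \right)} 86 = \left(-5\right) 5 \cdot 0 \left(-2 + \left(-10\right)^{2}\right) 86 = \left(-25\right) 0 \left(-2 + 100\right) 86 = 0 \cdot 98 \cdot 86 = 0 \cdot 86 = 0$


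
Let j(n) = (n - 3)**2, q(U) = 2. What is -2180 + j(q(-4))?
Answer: -2179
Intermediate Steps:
j(n) = (-3 + n)**2
-2180 + j(q(-4)) = -2180 + (-3 + 2)**2 = -2180 + (-1)**2 = -2180 + 1 = -2179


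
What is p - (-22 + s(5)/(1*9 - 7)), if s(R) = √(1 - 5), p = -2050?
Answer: -2028 - I ≈ -2028.0 - 1.0*I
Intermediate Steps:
s(R) = 2*I (s(R) = √(-4) = 2*I)
p - (-22 + s(5)/(1*9 - 7)) = -2050 - (-22 + (2*I)/(1*9 - 7)) = -2050 - (-22 + (2*I)/(9 - 7)) = -2050 - (-22 + (2*I)/2) = -2050 - (-22 + I) = -2050 + (22 - I) = -2028 - I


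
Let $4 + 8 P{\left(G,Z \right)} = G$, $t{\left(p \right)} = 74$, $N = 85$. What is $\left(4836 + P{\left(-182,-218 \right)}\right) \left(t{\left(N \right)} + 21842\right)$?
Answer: $105476229$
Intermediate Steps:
$P{\left(G,Z \right)} = - \frac{1}{2} + \frac{G}{8}$
$\left(4836 + P{\left(-182,-218 \right)}\right) \left(t{\left(N \right)} + 21842\right) = \left(4836 + \left(- \frac{1}{2} + \frac{1}{8} \left(-182\right)\right)\right) \left(74 + 21842\right) = \left(4836 - \frac{93}{4}\right) 21916 = \frac{19251}{4} \cdot 21916 = 105476229$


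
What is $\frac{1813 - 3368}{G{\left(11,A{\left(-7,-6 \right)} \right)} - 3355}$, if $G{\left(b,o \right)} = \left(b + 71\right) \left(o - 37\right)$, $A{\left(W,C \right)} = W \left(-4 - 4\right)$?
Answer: $\frac{1555}{1797} \approx 0.86533$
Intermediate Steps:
$A{\left(W,C \right)} = - 8 W$ ($A{\left(W,C \right)} = W \left(-8\right) = - 8 W$)
$G{\left(b,o \right)} = \left(-37 + o\right) \left(71 + b\right)$ ($G{\left(b,o \right)} = \left(71 + b\right) \left(-37 + o\right) = \left(-37 + o\right) \left(71 + b\right)$)
$\frac{1813 - 3368}{G{\left(11,A{\left(-7,-6 \right)} \right)} - 3355} = \frac{1813 - 3368}{\left(-2627 - 407 + 71 \left(\left(-8\right) \left(-7\right)\right) + 11 \left(\left(-8\right) \left(-7\right)\right)\right) - 3355} = - \frac{1555}{\left(-2627 - 407 + 71 \cdot 56 + 11 \cdot 56\right) - 3355} = - \frac{1555}{\left(-2627 - 407 + 3976 + 616\right) - 3355} = - \frac{1555}{1558 - 3355} = - \frac{1555}{-1797} = \left(-1555\right) \left(- \frac{1}{1797}\right) = \frac{1555}{1797}$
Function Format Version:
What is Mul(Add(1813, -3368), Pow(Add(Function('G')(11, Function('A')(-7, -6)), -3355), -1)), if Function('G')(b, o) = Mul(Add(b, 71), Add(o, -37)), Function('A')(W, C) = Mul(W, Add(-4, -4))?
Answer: Rational(1555, 1797) ≈ 0.86533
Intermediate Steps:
Function('A')(W, C) = Mul(-8, W) (Function('A')(W, C) = Mul(W, -8) = Mul(-8, W))
Function('G')(b, o) = Mul(Add(-37, o), Add(71, b)) (Function('G')(b, o) = Mul(Add(71, b), Add(-37, o)) = Mul(Add(-37, o), Add(71, b)))
Mul(Add(1813, -3368), Pow(Add(Function('G')(11, Function('A')(-7, -6)), -3355), -1)) = Mul(Add(1813, -3368), Pow(Add(Add(-2627, Mul(-37, 11), Mul(71, Mul(-8, -7)), Mul(11, Mul(-8, -7))), -3355), -1)) = Mul(-1555, Pow(Add(Add(-2627, -407, Mul(71, 56), Mul(11, 56)), -3355), -1)) = Mul(-1555, Pow(Add(Add(-2627, -407, 3976, 616), -3355), -1)) = Mul(-1555, Pow(Add(1558, -3355), -1)) = Mul(-1555, Pow(-1797, -1)) = Mul(-1555, Rational(-1, 1797)) = Rational(1555, 1797)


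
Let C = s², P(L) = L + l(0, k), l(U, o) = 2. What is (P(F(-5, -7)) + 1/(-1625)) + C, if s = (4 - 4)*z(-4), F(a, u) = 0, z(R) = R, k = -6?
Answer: 3249/1625 ≈ 1.9994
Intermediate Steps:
s = 0 (s = (4 - 4)*(-4) = 0*(-4) = 0)
P(L) = 2 + L (P(L) = L + 2 = 2 + L)
C = 0 (C = 0² = 0)
(P(F(-5, -7)) + 1/(-1625)) + C = ((2 + 0) + 1/(-1625)) + 0 = (2 - 1/1625) + 0 = 3249/1625 + 0 = 3249/1625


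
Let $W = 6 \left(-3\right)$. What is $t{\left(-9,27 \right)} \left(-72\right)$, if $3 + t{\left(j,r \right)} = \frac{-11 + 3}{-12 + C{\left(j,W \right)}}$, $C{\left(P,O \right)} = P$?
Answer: $\frac{1320}{7} \approx 188.57$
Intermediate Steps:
$W = -18$
$t{\left(j,r \right)} = -3 - \frac{8}{-12 + j}$ ($t{\left(j,r \right)} = -3 + \frac{-11 + 3}{-12 + j} = -3 - \frac{8}{-12 + j}$)
$t{\left(-9,27 \right)} \left(-72\right) = \frac{28 - -27}{-12 - 9} \left(-72\right) = \frac{28 + 27}{-21} \left(-72\right) = \left(- \frac{1}{21}\right) 55 \left(-72\right) = \left(- \frac{55}{21}\right) \left(-72\right) = \frac{1320}{7}$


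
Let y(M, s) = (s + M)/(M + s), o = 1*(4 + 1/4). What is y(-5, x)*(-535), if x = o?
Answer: -535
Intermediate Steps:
o = 17/4 (o = 1*(4 + 1/4) = 1*(17/4) = 17/4 ≈ 4.2500)
x = 17/4 ≈ 4.2500
y(M, s) = 1 (y(M, s) = (M + s)/(M + s) = 1)
y(-5, x)*(-535) = 1*(-535) = -535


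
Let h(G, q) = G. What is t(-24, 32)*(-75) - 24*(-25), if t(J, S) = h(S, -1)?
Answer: -1800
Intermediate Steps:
t(J, S) = S
t(-24, 32)*(-75) - 24*(-25) = 32*(-75) - 24*(-25) = -2400 + 600 = -1800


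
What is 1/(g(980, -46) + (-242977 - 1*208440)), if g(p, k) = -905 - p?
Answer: -1/453302 ≈ -2.2060e-6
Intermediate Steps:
1/(g(980, -46) + (-242977 - 1*208440)) = 1/((-905 - 1*980) + (-242977 - 1*208440)) = 1/((-905 - 980) + (-242977 - 208440)) = 1/(-1885 - 451417) = 1/(-453302) = -1/453302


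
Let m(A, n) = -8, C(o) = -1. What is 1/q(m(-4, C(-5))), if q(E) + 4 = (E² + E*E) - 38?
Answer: 1/86 ≈ 0.011628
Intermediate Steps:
q(E) = -42 + 2*E² (q(E) = -4 + ((E² + E*E) - 38) = -4 + ((E² + E²) - 38) = -4 + (2*E² - 38) = -4 + (-38 + 2*E²) = -42 + 2*E²)
1/q(m(-4, C(-5))) = 1/(-42 + 2*(-8)²) = 1/(-42 + 2*64) = 1/(-42 + 128) = 1/86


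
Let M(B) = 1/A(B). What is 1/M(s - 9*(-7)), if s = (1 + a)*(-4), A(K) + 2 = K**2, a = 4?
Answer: 1847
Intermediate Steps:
A(K) = -2 + K**2
s = -20 (s = (1 + 4)*(-4) = 5*(-4) = -20)
M(B) = 1/(-2 + B**2)
1/M(s - 9*(-7)) = 1/(1/(-2 + (-20 - 9*(-7))**2)) = 1/(1/(-2 + (-20 + 63)**2)) = 1/(1/(-2 + 43**2)) = 1/(1/(-2 + 1849)) = 1/(1/1847) = 1847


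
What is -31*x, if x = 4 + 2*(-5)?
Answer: 186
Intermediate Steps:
x = -6 (x = 4 - 10 = -6)
-31*x = -31*(-6) = 186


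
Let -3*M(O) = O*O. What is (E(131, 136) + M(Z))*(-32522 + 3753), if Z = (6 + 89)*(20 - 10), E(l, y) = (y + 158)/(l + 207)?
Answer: 337531316567/39 ≈ 8.6547e+9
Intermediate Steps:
E(l, y) = (158 + y)/(207 + l)
Z = 950 (Z = 95*10 = 950)
M(O) = -O**2/3 (M(O) = -O*O/3 = -O**2/3)
(E(131, 136) + M(Z))*(-32522 + 3753) = ((158 + 136)/(207 + 131) - 1/3*950**2)*(-32522 + 3753) = (294/338 - 1/3*902500)*(-28769) = ((1/338)*294 - 902500/3)*(-28769) = (147/169 - 902500/3)*(-28769) = -152522059/507*(-28769) = 337531316567/39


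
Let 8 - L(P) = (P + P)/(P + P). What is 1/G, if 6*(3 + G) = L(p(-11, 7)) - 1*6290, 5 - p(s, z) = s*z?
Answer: -6/6301 ≈ -0.00095223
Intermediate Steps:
p(s, z) = 5 - s*z
L(P) = 7 (L(P) = 8 - (P + P)/(P + P) = 8 - 2*P/(2*P) = 8 - 2*P*1/(2*P) = 8 - 1*1 = 8 - 1 = 7)
G = -6301/6 (G = -3 + (7 - 1*6290)/6 = -3 + (7 - 6290)/6 = -3 + (⅙)*(-6283) = -3 - 6283/6 = -6301/6 ≈ -1050.2)
1/G = 1/(-6301/6) = -6/6301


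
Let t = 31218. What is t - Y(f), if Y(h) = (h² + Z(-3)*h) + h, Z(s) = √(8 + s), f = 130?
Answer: 14188 - 130*√5 ≈ 13897.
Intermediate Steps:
Y(h) = h + h² + h*√5 (Y(h) = (h² + √(8 - 3)*h) + h = (h² + √5*h) + h = (h² + h*√5) + h = h + h² + h*√5)
t - Y(f) = 31218 - 130*(1 + 130 + √5) = 31218 - 130*(131 + √5) = 31218 - (17030 + 130*√5) = 31218 + (-17030 - 130*√5) = 14188 - 130*√5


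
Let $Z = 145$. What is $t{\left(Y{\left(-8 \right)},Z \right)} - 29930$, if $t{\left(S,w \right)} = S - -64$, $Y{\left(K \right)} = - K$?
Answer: $-29858$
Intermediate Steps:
$t{\left(S,w \right)} = 64 + S$ ($t{\left(S,w \right)} = S + 64 = 64 + S$)
$t{\left(Y{\left(-8 \right)},Z \right)} - 29930 = \left(64 - -8\right) - 29930 = \left(64 + 8\right) - 29930 = 72 - 29930 = -29858$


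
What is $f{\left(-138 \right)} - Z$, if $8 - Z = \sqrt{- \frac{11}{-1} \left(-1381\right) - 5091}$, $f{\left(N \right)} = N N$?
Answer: $19036 + i \sqrt{20282} \approx 19036.0 + 142.41 i$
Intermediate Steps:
$f{\left(N \right)} = N^{2}$
$Z = 8 - i \sqrt{20282}$ ($Z = 8 - \sqrt{- \frac{11}{-1} \left(-1381\right) - 5091} = 8 - \sqrt{\left(-11\right) \left(-1\right) \left(-1381\right) - 5091} = 8 - \sqrt{11 \left(-1381\right) - 5091} = 8 - \sqrt{-15191 - 5091} = 8 - \sqrt{-20282} = 8 - i \sqrt{20282} \approx 8.0 - 142.41 i$)
$f{\left(-138 \right)} - Z = \left(-138\right)^{2} - \left(8 - i \sqrt{20282}\right) = 19044 - \left(8 - i \sqrt{20282}\right) = 19036 + i \sqrt{20282}$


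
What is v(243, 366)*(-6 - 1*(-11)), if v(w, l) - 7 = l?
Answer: 1865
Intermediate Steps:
v(w, l) = 7 + l
v(243, 366)*(-6 - 1*(-11)) = (7 + 366)*(-6 - 1*(-11)) = 373*(-6 + 11) = 373*5 = 1865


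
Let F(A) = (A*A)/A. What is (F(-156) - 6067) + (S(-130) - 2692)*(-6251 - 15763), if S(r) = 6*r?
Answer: 76426385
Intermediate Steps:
F(A) = A (F(A) = A**2/A = A)
(F(-156) - 6067) + (S(-130) - 2692)*(-6251 - 15763) = (-156 - 6067) + (6*(-130) - 2692)*(-6251 - 15763) = -6223 + (-780 - 2692)*(-22014) = -6223 - 3472*(-22014) = -6223 + 76432608 = 76426385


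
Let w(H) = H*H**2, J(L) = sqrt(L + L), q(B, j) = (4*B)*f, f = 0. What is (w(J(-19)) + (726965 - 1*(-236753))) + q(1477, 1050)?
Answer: 963718 - 38*I*sqrt(38) ≈ 9.6372e+5 - 234.25*I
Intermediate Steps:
q(B, j) = 0 (q(B, j) = (4*B)*0 = 0)
J(L) = sqrt(2)*sqrt(L) (J(L) = sqrt(2*L) = sqrt(2)*sqrt(L))
w(H) = H**3
(w(J(-19)) + (726965 - 1*(-236753))) + q(1477, 1050) = ((sqrt(2)*sqrt(-19))**3 + (726965 - 1*(-236753))) + 0 = ((sqrt(2)*(I*sqrt(19)))**3 + (726965 + 236753)) + 0 = ((I*sqrt(38))**3 + 963718) + 0 = (-38*I*sqrt(38) + 963718) + 0 = (963718 - 38*I*sqrt(38)) + 0 = 963718 - 38*I*sqrt(38)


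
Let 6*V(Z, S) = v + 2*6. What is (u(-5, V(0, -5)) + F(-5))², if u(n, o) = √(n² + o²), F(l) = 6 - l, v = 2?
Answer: (33 + √274)²/9 ≈ 272.83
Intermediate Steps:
V(Z, S) = 7/3 (V(Z, S) = (2 + 2*6)/6 = (2 + 12)/6 = (⅙)*14 = 7/3)
(u(-5, V(0, -5)) + F(-5))² = (√((-5)² + (7/3)²) + (6 - 1*(-5)))² = (√(25 + 49/9) + (6 + 5))² = (√(274/9) + 11)² = (√274/3 + 11)² = (11 + √274/3)²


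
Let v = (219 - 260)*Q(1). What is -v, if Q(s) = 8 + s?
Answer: 369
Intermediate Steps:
v = -369 (v = (219 - 260)*(8 + 1) = -41*9 = -369)
-v = -1*(-369) = 369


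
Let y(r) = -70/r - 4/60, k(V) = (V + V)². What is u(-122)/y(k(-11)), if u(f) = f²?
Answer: -54028920/767 ≈ -70442.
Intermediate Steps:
k(V) = 4*V² (k(V) = (2*V)² = 4*V²)
y(r) = -1/15 - 70/r (y(r) = -70/r - 4*1/60 = -70/r - 1/15 = -1/15 - 70/r)
u(-122)/y(k(-11)) = (-122)²/(((-1050 - 4*(-11)²)/(15*((4*(-11)²))))) = 14884/(((-1050 - 4*121)/(15*((4*121))))) = 14884/(((1/15)*(-1050 - 1*484)/484)) = 14884/(((1/15)*(1/484)*(-1050 - 484))) = 14884/(((1/15)*(1/484)*(-1534))) = 14884/(-767/3630) = 14884*(-3630/767) = -54028920/767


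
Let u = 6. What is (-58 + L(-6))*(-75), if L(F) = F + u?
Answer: 4350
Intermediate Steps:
L(F) = 6 + F (L(F) = F + 6 = 6 + F)
(-58 + L(-6))*(-75) = (-58 + (6 - 6))*(-75) = (-58 + 0)*(-75) = -58*(-75) = 4350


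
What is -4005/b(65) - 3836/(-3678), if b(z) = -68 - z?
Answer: 7620289/244587 ≈ 31.156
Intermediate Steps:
-4005/b(65) - 3836/(-3678) = -4005/(-68 - 1*65) - 3836/(-3678) = -4005/(-68 - 65) - 3836*(-1/3678) = -4005/(-133) + 1918/1839 = -4005*(-1/133) + 1918/1839 = 4005/133 + 1918/1839 = 7620289/244587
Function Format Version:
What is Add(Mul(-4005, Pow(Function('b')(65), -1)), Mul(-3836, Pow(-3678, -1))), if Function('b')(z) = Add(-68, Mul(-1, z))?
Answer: Rational(7620289, 244587) ≈ 31.156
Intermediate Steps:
Add(Mul(-4005, Pow(Function('b')(65), -1)), Mul(-3836, Pow(-3678, -1))) = Add(Mul(-4005, Pow(Add(-68, Mul(-1, 65)), -1)), Mul(-3836, Pow(-3678, -1))) = Add(Mul(-4005, Pow(Add(-68, -65), -1)), Mul(-3836, Rational(-1, 3678))) = Add(Mul(-4005, Pow(-133, -1)), Rational(1918, 1839)) = Add(Mul(-4005, Rational(-1, 133)), Rational(1918, 1839)) = Add(Rational(4005, 133), Rational(1918, 1839)) = Rational(7620289, 244587)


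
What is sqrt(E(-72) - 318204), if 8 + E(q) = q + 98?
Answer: 3*I*sqrt(35354) ≈ 564.08*I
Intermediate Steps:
E(q) = 90 + q (E(q) = -8 + (q + 98) = -8 + (98 + q) = 90 + q)
sqrt(E(-72) - 318204) = sqrt((90 - 72) - 318204) = sqrt(18 - 318204) = sqrt(-318186) = 3*I*sqrt(35354)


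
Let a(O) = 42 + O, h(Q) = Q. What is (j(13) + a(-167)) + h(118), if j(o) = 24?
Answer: 17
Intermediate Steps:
(j(13) + a(-167)) + h(118) = (24 + (42 - 167)) + 118 = (24 - 125) + 118 = -101 + 118 = 17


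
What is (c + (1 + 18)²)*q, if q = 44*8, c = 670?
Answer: 362912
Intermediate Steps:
q = 352
(c + (1 + 18)²)*q = (670 + (1 + 18)²)*352 = (670 + 19²)*352 = (670 + 361)*352 = 1031*352 = 362912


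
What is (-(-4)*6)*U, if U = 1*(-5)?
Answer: -120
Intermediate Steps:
U = -5
(-(-4)*6)*U = -(-4)*6*(-5) = -4*(-6)*(-5) = 24*(-5) = -120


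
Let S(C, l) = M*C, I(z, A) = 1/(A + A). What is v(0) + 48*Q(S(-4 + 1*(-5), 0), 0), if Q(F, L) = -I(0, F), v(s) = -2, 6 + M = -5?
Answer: -74/33 ≈ -2.2424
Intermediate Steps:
M = -11 (M = -6 - 5 = -11)
I(z, A) = 1/(2*A)
S(C, l) = -11*C
Q(F, L) = -1/(2*F)
v(0) + 48*Q(S(-4 + 1*(-5), 0), 0) = -2 + 48*(-(-1/(11*(-4 + 1*(-5))))/2) = -2 + 48*(-(-1/(11*(-4 - 5)))/2) = -2 + 48*(-1/(2*((-11*(-9))))) = -2 + 48*(-1/2/99) = -2 + 48*(-1/2*1/99) = -2 + 48*(-1/198) = -2 - 8/33 = -74/33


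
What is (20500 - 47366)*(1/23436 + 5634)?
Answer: -253381737575/1674 ≈ -1.5136e+8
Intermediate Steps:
(20500 - 47366)*(1/23436 + 5634) = -26866*(1/23436 + 5634) = -26866*132038425/23436 = -253381737575/1674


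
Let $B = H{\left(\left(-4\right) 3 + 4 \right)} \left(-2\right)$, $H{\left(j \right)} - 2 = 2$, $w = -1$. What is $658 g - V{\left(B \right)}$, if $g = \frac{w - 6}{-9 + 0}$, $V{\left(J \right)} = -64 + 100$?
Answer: $\frac{4282}{9} \approx 475.78$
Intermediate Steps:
$H{\left(j \right)} = 4$ ($H{\left(j \right)} = 2 + 2 = 4$)
$B = -8$ ($B = 4 \left(-2\right) = -8$)
$V{\left(J \right)} = 36$
$g = \frac{7}{9}$ ($g = \frac{-1 - 6}{-9 + 0} = - \frac{7}{-9} = \left(-7\right) \left(- \frac{1}{9}\right) = \frac{7}{9} \approx 0.77778$)
$658 g - V{\left(B \right)} = 658 \cdot \frac{7}{9} - 36 = \frac{4606}{9} - 36 = \frac{4282}{9}$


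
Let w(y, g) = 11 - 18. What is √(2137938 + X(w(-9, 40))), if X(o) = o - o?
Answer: √2137938 ≈ 1462.2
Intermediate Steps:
w(y, g) = -7
X(o) = 0
√(2137938 + X(w(-9, 40))) = √(2137938 + 0) = √2137938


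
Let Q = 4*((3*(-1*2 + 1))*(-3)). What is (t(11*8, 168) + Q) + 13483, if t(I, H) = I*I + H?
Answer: 21431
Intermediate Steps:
t(I, H) = H + I² (t(I, H) = I² + H = H + I²)
Q = 36 (Q = 4*((3*(-2 + 1))*(-3)) = 4*((3*(-1))*(-3)) = 4*(-3*(-3)) = 4*9 = 36)
(t(11*8, 168) + Q) + 13483 = ((168 + (11*8)²) + 36) + 13483 = ((168 + 88²) + 36) + 13483 = ((168 + 7744) + 36) + 13483 = (7912 + 36) + 13483 = 7948 + 13483 = 21431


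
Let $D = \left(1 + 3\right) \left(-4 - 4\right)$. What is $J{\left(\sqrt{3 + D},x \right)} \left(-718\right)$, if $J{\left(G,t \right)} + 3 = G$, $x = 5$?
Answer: $2154 - 718 i \sqrt{29} \approx 2154.0 - 3866.5 i$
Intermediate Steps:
$D = -32$ ($D = 4 \left(-8\right) = -32$)
$J{\left(G,t \right)} = -3 + G$
$J{\left(\sqrt{3 + D},x \right)} \left(-718\right) = \left(-3 + \sqrt{3 - 32}\right) \left(-718\right) = \left(-3 + \sqrt{-29}\right) \left(-718\right) = \left(-3 + i \sqrt{29}\right) \left(-718\right) = 2154 - 718 i \sqrt{29}$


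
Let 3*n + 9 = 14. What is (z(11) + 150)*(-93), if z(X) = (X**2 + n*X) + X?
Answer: -27931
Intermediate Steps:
n = 5/3 (n = -3 + (1/3)*14 = -3 + 14/3 = 5/3 ≈ 1.6667)
z(X) = X**2 + 8*X/3 (z(X) = (X**2 + 5*X/3) + X = X**2 + 8*X/3)
(z(11) + 150)*(-93) = ((1/3)*11*(8 + 3*11) + 150)*(-93) = ((1/3)*11*(8 + 33) + 150)*(-93) = ((1/3)*11*41 + 150)*(-93) = (451/3 + 150)*(-93) = (901/3)*(-93) = -27931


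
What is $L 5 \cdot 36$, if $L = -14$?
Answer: $-2520$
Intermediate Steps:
$L 5 \cdot 36 = \left(-14\right) 5 \cdot 36 = \left(-70\right) 36 = -2520$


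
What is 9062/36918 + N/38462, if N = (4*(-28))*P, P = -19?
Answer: 106776037/354985029 ≈ 0.30079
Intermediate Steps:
N = 2128 (N = (4*(-28))*(-19) = -112*(-19) = 2128)
9062/36918 + N/38462 = 9062/36918 + 2128/38462 = 9062*(1/36918) + 2128*(1/38462) = 4531/18459 + 1064/19231 = 106776037/354985029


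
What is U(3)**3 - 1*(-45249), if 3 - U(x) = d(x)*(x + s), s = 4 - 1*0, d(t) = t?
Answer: 39417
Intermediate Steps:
s = 4 (s = 4 + 0 = 4)
U(x) = 3 - x*(4 + x) (U(x) = 3 - x*(x + 4) = 3 - x*(4 + x))
U(3)**3 - 1*(-45249) = (3 - 1*3**2 - 4*3)**3 - 1*(-45249) = (3 - 1*9 - 12)**3 + 45249 = (3 - 9 - 12)**3 + 45249 = (-18)**3 + 45249 = -5832 + 45249 = 39417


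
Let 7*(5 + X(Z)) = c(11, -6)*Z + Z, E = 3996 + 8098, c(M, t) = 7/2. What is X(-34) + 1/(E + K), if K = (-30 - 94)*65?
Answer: -758385/28238 ≈ -26.857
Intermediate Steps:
c(M, t) = 7/2 (c(M, t) = 7*(1/2) = 7/2)
E = 12094
K = -8060 (K = -124*65 = -8060)
X(Z) = -5 + 9*Z/14 (X(Z) = -5 + (7*Z/2 + Z)/7 = -5 + (9*Z/2)/7 = -5 + 9*Z/14)
X(-34) + 1/(E + K) = (-5 + (9/14)*(-34)) + 1/(12094 - 8060) = (-5 - 153/7) + 1/4034 = -188/7 + 1/4034 = -758385/28238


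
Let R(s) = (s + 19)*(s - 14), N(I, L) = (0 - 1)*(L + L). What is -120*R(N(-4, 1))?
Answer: 32640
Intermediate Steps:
N(I, L) = -2*L
R(s) = (-14 + s)*(19 + s) (R(s) = (19 + s)*(-14 + s) = (-14 + s)*(19 + s))
-120*R(N(-4, 1)) = -120*(-266 + (-2*1)² + 5*(-2*1)) = -120*(-266 + (-2)² + 5*(-2)) = -120*(-266 + 4 - 10) = -120*(-272) = 32640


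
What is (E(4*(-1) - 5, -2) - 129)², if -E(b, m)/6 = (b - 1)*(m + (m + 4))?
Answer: 16641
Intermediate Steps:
E(b, m) = -6*(-1 + b)*(4 + 2*m) (E(b, m) = -6*(b - 1)*(m + (m + 4)) = -6*(-1 + b)*(m + (4 + m)) = -6*(-1 + b)*(4 + 2*m))
(E(4*(-1) - 5, -2) - 129)² = ((24 - 24*(4*(-1) - 5) + 12*(-2) - 12*(4*(-1) - 5)*(-2)) - 129)² = ((24 - 24*(-4 - 5) - 24 - 12*(-4 - 5)*(-2)) - 129)² = ((24 - 24*(-9) - 24 - 12*(-9)*(-2)) - 129)² = ((24 + 216 - 24 - 216) - 129)² = (0 - 129)² = (-129)² = 16641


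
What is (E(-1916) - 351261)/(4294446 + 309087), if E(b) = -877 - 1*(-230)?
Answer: -351908/4603533 ≈ -0.076443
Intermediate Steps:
E(b) = -647 (E(b) = -877 + 230 = -647)
(E(-1916) - 351261)/(4294446 + 309087) = (-647 - 351261)/(4294446 + 309087) = -351908/4603533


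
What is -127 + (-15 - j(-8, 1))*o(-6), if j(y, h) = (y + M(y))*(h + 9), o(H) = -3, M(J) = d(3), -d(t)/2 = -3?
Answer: -142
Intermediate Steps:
d(t) = 6 (d(t) = -2*(-3) = 6)
M(J) = 6
j(y, h) = (6 + y)*(9 + h) (j(y, h) = (y + 6)*(h + 9) = (6 + y)*(9 + h))
-127 + (-15 - j(-8, 1))*o(-6) = -127 + (-15 - (54 + 6*1 + 9*(-8) + 1*(-8)))*(-3) = -127 + (-15 - (54 + 6 - 72 - 8))*(-3) = -127 + (-15 - 1*(-20))*(-3) = -127 + (-15 + 20)*(-3) = -127 + 5*(-3) = -127 - 15 = -142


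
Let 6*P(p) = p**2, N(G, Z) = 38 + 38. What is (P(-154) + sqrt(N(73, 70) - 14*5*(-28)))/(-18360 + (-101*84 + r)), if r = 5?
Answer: -11858/80517 - 2*sqrt(509)/26839 ≈ -0.14895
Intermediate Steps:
N(G, Z) = 76
P(p) = p**2/6
(P(-154) + sqrt(N(73, 70) - 14*5*(-28)))/(-18360 + (-101*84 + r)) = ((1/6)*(-154)**2 + sqrt(76 - 14*5*(-28)))/(-18360 + (-101*84 + 5)) = ((1/6)*23716 + sqrt(76 - 70*(-28)))/(-18360 + (-8484 + 5)) = (11858/3 + sqrt(76 + 1960))/(-18360 - 8479) = (11858/3 + sqrt(2036))/(-26839) = (11858/3 + 2*sqrt(509))*(-1/26839) = -11858/80517 - 2*sqrt(509)/26839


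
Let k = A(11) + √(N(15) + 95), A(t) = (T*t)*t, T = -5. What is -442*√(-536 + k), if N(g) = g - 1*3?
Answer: -442*I*√(1141 - √107) ≈ -14862.0*I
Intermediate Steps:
N(g) = -3 + g (N(g) = g - 3 = -3 + g)
A(t) = -5*t² (A(t) = (-5*t)*t = -5*t²)
k = -605 + √107 (k = -5*11² + √((-3 + 15) + 95) = -5*121 + √(12 + 95) = -605 + √107 ≈ -594.66)
-442*√(-536 + k) = -442*√(-536 + (-605 + √107)) = -442*√(-1141 + √107)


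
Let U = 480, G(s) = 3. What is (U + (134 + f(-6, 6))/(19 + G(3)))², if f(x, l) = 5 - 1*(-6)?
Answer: 114597025/484 ≈ 2.3677e+5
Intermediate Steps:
f(x, l) = 11 (f(x, l) = 5 + 6 = 11)
(U + (134 + f(-6, 6))/(19 + G(3)))² = (480 + (134 + 11)/(19 + 3))² = (480 + 145/22)² = (10705/22)² = 114597025/484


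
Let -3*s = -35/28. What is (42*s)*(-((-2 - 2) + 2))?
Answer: 35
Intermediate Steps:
s = 5/12 (s = -(-35)/(3*28) = -⅓*(-5/4) = 5/12 ≈ 0.41667)
(42*s)*(-((-2 - 2) + 2)) = (42*(5/12))*(-((-2 - 2) + 2)) = 35*(-(-4 + 2))/2 = 35*(-1*(-2))/2 = (35/2)*2 = 35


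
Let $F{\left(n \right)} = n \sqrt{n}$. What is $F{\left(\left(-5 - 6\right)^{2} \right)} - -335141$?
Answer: $336472$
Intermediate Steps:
$F{\left(n \right)} = n^{\frac{3}{2}}$
$F{\left(\left(-5 - 6\right)^{2} \right)} - -335141 = \left(\left(-5 - 6\right)^{2}\right)^{\frac{3}{2}} - -335141 = \left(\left(-11\right)^{2}\right)^{\frac{3}{2}} + 335141 = 121^{\frac{3}{2}} + 335141 = 1331 + 335141 = 336472$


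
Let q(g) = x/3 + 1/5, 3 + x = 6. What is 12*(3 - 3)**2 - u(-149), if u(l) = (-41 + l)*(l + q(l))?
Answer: -28082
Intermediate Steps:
x = 3 (x = -3 + 6 = 3)
q(g) = 6/5 (q(g) = 3/3 + 1/5 = 3*(1/3) + 1*(1/5) = 1 + 1/5 = 6/5)
u(l) = (-41 + l)*(6/5 + l) (u(l) = (-41 + l)*(l + 6/5) = (-41 + l)*(6/5 + l))
12*(3 - 3)**2 - u(-149) = 12*(3 - 3)**2 - (-246/5 + (-149)**2 - 199/5*(-149)) = 12*0**2 - (-246/5 + 22201 + 29651/5) = 12*0 - 1*28082 = 0 - 28082 = -28082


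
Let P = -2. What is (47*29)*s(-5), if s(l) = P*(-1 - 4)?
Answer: 13630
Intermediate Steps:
s(l) = 10 (s(l) = -2*(-1 - 4) = -2*(-5) = 10)
(47*29)*s(-5) = (47*29)*10 = 1363*10 = 13630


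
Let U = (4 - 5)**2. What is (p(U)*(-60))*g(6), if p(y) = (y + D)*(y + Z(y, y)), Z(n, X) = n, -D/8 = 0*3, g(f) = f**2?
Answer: -4320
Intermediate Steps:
U = 1 (U = (-1)**2 = 1)
D = 0 (D = -0*3 = -8*0 = 0)
p(y) = 2*y**2 (p(y) = (y + 0)*(y + y) = y*(2*y) = 2*y**2)
(p(U)*(-60))*g(6) = ((2*1**2)*(-60))*6**2 = ((2*1)*(-60))*36 = (2*(-60))*36 = -120*36 = -4320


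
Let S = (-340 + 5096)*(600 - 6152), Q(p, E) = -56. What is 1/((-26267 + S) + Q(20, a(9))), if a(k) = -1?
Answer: -1/26431635 ≈ -3.7833e-8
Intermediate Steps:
S = -26405312 (S = 4756*(-5552) = -26405312)
1/((-26267 + S) + Q(20, a(9))) = 1/((-26267 - 26405312) - 56) = 1/(-26431579 - 56) = 1/(-26431635) = -1/26431635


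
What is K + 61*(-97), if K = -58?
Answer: -5975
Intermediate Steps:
K + 61*(-97) = -58 + 61*(-97) = -58 - 5917 = -5975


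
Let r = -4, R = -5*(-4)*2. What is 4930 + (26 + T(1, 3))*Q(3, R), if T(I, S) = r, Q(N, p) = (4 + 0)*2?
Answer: 5106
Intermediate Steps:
R = 40 (R = 20*2 = 40)
Q(N, p) = 8 (Q(N, p) = 4*2 = 8)
T(I, S) = -4
4930 + (26 + T(1, 3))*Q(3, R) = 4930 + (26 - 4)*8 = 4930 + 22*8 = 4930 + 176 = 5106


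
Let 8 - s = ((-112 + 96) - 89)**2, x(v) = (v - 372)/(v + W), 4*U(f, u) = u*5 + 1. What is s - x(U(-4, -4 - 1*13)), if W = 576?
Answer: -2038014/185 ≈ -11016.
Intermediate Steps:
U(f, u) = 1/4 + 5*u/4 (U(f, u) = (u*5 + 1)/4 = (5*u + 1)/4 = (1 + 5*u)/4 = 1/4 + 5*u/4)
x(v) = (-372 + v)/(576 + v) (x(v) = (v - 372)/(v + 576) = (-372 + v)/(576 + v))
s = -11017 (s = 8 - ((-112 + 96) - 89)**2 = 8 - (-16 - 89)**2 = 8 - 1*(-105)**2 = 8 - 1*11025 = 8 - 11025 = -11017)
s - x(U(-4, -4 - 1*13)) = -11017 - (-372 + (1/4 + 5*(-4 - 1*13)/4))/(576 + (1/4 + 5*(-4 - 1*13)/4)) = -11017 - (-372 + (1/4 + 5*(-4 - 13)/4))/(576 + (1/4 + 5*(-4 - 13)/4)) = -11017 - (-372 + (1/4 + (5/4)*(-17)))/(576 + (1/4 + (5/4)*(-17))) = -11017 - (-372 + (1/4 - 85/4))/(576 + (1/4 - 85/4)) = -11017 - (-372 - 21)/(576 - 21) = -11017 - (-393)/555 = -11017 - 1*(-131/185) = -11017 + 131/185 = -2038014/185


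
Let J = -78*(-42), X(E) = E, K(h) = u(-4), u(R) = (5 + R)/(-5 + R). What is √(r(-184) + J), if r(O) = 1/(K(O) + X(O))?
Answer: 3*√999414579/1657 ≈ 57.236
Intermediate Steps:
u(R) = (5 + R)/(-5 + R)
K(h) = -⅑ (K(h) = (5 - 4)/(-5 - 4) = 1/(-9) = -⅑*1 = -⅑)
r(O) = 1/(-⅑ + O)
J = 3276
√(r(-184) + J) = √(9/(-1 + 9*(-184)) + 3276) = √(9/(-1 - 1656) + 3276) = √(9/(-1657) + 3276) = √(9*(-1/1657) + 3276) = √(-9/1657 + 3276) = √(5428323/1657) = 3*√999414579/1657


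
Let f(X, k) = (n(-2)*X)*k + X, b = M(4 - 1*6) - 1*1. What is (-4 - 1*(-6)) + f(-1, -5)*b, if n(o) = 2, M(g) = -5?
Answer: -52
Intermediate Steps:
b = -6 (b = -5 - 1*1 = -5 - 1 = -6)
f(X, k) = X + 2*X*k (f(X, k) = (2*X)*k + X = 2*X*k + X = X + 2*X*k)
(-4 - 1*(-6)) + f(-1, -5)*b = (-4 - 1*(-6)) - (1 + 2*(-5))*(-6) = (-4 + 6) - (1 - 10)*(-6) = 2 - 1*(-9)*(-6) = 2 + 9*(-6) = 2 - 54 = -52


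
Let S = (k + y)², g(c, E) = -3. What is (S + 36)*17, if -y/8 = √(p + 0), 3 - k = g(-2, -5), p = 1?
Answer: 680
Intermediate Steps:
k = 6 (k = 3 - 1*(-3) = 3 + 3 = 6)
y = -8 (y = -8*√(1 + 0) = -8*√1 = -8*1 = -8)
S = 4 (S = (6 - 8)² = (-2)² = 4)
(S + 36)*17 = (4 + 36)*17 = 40*17 = 680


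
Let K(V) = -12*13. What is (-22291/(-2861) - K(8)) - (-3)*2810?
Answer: 24586837/2861 ≈ 8593.8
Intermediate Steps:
K(V) = -156
(-22291/(-2861) - K(8)) - (-3)*2810 = (-22291/(-2861) - 1*(-156)) - (-3)*2810 = (-22291*(-1/2861) + 156) - 1*(-8430) = (22291/2861 + 156) + 8430 = 468607/2861 + 8430 = 24586837/2861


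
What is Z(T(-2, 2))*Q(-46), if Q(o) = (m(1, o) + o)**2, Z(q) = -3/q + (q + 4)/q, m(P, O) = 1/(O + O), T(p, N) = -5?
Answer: 17918289/10580 ≈ 1693.6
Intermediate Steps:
m(P, O) = 1/(2*O)
Z(q) = -3/q + (4 + q)/q
Q(o) = (o + 1/(2*o))**2 (Q(o) = (1/(2*o) + o)**2 = (o + 1/(2*o))**2)
Z(T(-2, 2))*Q(-46) = ((1 - 5)/(-5))*(-46 + (1/2)/(-46))**2 = (-1/5*(-4))*(-46 + (1/2)*(-1/46))**2 = 4*(-46 - 1/92)**2/5 = 4*(-4233/92)**2/5 = (4/5)*(17918289/8464) = 17918289/10580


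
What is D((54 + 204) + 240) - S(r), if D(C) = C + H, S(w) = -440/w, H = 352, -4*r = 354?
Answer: 149570/177 ≈ 845.03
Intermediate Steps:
r = -177/2 (r = -¼*354 = -177/2 ≈ -88.500)
D(C) = 352 + C (D(C) = C + 352 = 352 + C)
D((54 + 204) + 240) - S(r) = (352 + ((54 + 204) + 240)) - (-440)/(-177/2) = (352 + (258 + 240)) - (-440)*(-2)/177 = (352 + 498) - 1*880/177 = 850 - 880/177 = 149570/177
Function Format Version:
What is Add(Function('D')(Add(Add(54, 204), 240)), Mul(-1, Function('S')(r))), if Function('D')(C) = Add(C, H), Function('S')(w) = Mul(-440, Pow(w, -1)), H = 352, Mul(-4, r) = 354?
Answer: Rational(149570, 177) ≈ 845.03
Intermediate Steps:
r = Rational(-177, 2) (r = Mul(Rational(-1, 4), 354) = Rational(-177, 2) ≈ -88.500)
Function('D')(C) = Add(352, C) (Function('D')(C) = Add(C, 352) = Add(352, C))
Add(Function('D')(Add(Add(54, 204), 240)), Mul(-1, Function('S')(r))) = Add(Add(352, Add(Add(54, 204), 240)), Mul(-1, Mul(-440, Pow(Rational(-177, 2), -1)))) = Add(Add(352, Add(258, 240)), Mul(-1, Mul(-440, Rational(-2, 177)))) = Add(Add(352, 498), Mul(-1, Rational(880, 177))) = Add(850, Rational(-880, 177)) = Rational(149570, 177)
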